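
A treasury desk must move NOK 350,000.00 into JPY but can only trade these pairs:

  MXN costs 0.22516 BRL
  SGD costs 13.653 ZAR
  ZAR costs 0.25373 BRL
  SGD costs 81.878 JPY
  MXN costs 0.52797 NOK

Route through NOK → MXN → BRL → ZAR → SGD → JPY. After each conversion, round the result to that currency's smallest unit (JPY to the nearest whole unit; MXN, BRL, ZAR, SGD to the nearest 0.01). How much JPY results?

NOK 350,000.00 ÷ 0.52797 = MXN 662,916.45
MXN 662,916.45 × 0.22516 = BRL 149,262.27
BRL 149,262.27 ÷ 0.25373 = ZAR 588,272.06
ZAR 588,272.06 ÷ 13.653 = SGD 43,087.38
SGD 43,087.38 × 81.878 = JPY 3,527,908

JPY 3,527,908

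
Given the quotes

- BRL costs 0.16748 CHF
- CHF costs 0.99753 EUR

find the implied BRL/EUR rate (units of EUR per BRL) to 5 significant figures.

BRL/EUR = 0.16707

1 BRL × 0.16748 = 0.16748 CHF
0.16748 CHF × 0.99753 = 0.167066 EUR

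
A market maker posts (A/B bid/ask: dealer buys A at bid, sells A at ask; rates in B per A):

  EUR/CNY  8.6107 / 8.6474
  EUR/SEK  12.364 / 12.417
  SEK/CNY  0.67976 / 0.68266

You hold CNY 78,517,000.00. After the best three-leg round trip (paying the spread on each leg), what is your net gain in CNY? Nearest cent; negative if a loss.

Best loop CNY → SEK → EUR → CNY:
CNY 78,517,000.00 ÷ 0.68266 (buy SEK at ask) = SEK 115,016,259.92
SEK 115,016,259.92 ÷ 12.417 (buy EUR at ask) = EUR 9,262,805.82
EUR 9,262,805.82 × 8.6107 (sell EUR at bid) = CNY 79,759,242.11

Net profit: CNY 1,242,242.11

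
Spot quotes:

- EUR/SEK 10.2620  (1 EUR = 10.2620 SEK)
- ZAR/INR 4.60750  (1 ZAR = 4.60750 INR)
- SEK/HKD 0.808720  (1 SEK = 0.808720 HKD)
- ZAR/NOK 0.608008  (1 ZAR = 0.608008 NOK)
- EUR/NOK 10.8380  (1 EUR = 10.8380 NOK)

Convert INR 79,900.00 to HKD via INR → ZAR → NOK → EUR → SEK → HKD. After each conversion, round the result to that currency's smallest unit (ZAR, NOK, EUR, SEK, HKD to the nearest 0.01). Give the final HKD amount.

INR 79,900.00 ÷ 4.60750 = ZAR 17,341.29
ZAR 17,341.29 × 0.608008 = NOK 10,543.64
NOK 10,543.64 ÷ 10.8380 = EUR 972.84
EUR 972.84 × 10.2620 = SEK 9,983.28
SEK 9,983.28 × 0.808720 = HKD 8,073.68

HKD 8,073.68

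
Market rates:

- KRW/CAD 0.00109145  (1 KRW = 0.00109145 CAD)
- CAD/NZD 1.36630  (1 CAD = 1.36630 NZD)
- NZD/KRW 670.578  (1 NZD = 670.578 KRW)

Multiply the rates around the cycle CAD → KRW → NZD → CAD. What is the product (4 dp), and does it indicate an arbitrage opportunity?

Around CAD → KRW → NZD → CAD: 1 ÷ 0.00109145 ÷ 670.578 ÷ 1.36630 = 1.000002
Product ≈ 1 (deviation 0.000%, within rounding noise).

1.0000 (no arbitrage)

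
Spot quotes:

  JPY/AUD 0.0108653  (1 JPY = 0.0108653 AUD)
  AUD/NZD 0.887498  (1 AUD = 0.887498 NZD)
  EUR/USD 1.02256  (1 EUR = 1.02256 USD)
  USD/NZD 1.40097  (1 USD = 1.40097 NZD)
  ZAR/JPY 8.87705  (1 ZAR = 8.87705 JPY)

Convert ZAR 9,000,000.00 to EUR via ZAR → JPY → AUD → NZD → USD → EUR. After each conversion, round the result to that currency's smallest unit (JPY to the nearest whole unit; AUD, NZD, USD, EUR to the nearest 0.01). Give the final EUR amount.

EUR 537,777.52

ZAR 9,000,000.00 × 8.87705 = JPY 79,893,450
JPY 79,893,450 × 0.0108653 = AUD 868,066.30
AUD 868,066.30 × 0.887498 = NZD 770,407.11
NZD 770,407.11 ÷ 1.40097 = USD 549,909.78
USD 549,909.78 ÷ 1.02256 = EUR 537,777.52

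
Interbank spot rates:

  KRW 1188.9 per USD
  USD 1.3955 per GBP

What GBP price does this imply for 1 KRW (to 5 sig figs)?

1 KRW ÷ 1188.9 = 0.000841114 USD
0.000841114 USD ÷ 1.3955 = 0.000602733 GBP

KRW/GBP = 0.00060273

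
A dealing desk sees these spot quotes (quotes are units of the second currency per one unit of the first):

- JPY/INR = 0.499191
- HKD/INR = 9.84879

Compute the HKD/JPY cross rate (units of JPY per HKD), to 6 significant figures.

1 HKD × 9.84879 = 9.84879 INR
9.84879 INR ÷ 0.499191 = 19.7295 JPY

HKD/JPY = 19.7295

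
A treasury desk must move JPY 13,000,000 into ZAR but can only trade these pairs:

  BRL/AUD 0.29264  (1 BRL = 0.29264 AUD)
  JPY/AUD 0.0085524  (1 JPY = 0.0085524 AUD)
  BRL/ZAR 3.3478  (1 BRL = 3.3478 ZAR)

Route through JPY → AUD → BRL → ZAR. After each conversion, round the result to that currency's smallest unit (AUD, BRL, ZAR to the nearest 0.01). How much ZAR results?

ZAR 1,271,912.31

JPY 13,000,000 × 0.0085524 = AUD 111,181.20
AUD 111,181.20 ÷ 0.29264 = BRL 379,924.82
BRL 379,924.82 × 3.3478 = ZAR 1,271,912.31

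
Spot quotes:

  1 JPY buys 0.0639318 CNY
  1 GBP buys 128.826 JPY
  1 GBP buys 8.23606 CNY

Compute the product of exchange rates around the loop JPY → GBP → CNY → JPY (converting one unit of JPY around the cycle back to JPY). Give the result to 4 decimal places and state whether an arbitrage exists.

1.0000 (no arbitrage)

Around JPY → GBP → CNY → JPY: 1 ÷ 128.826 × 8.23606 ÷ 0.0639318 = 0.999998
Product ≈ 1 (deviation 0.000%, within rounding noise).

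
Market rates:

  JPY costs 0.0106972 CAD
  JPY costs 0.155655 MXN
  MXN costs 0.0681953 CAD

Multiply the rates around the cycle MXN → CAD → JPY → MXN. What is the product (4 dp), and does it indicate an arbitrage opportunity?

0.9923 (arbitrage exists)

Around MXN → CAD → JPY → MXN: 1 × 0.0681953 ÷ 0.0106972 × 0.155655 = 0.992310
Product < 1; profitable direction is MXN → JPY → CAD → MXN.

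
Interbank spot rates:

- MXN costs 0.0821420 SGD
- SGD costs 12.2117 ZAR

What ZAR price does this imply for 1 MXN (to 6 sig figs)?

MXN/ZAR = 1.00309

1 MXN × 0.0821420 = 0.082142 SGD
0.082142 SGD × 12.2117 = 1.00309 ZAR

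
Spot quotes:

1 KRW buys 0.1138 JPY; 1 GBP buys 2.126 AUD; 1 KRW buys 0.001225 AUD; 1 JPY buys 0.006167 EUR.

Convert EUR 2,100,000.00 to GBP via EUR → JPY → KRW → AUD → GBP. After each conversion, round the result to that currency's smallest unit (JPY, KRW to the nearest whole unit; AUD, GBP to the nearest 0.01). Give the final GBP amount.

GBP 1,724,153.44

EUR 2,100,000.00 ÷ 0.006167 = JPY 340,522,134
JPY 340,522,134 ÷ 0.1138 = KRW 2,992,285,888
KRW 2,992,285,888 × 0.001225 = AUD 3,665,550.21
AUD 3,665,550.21 ÷ 2.126 = GBP 1,724,153.44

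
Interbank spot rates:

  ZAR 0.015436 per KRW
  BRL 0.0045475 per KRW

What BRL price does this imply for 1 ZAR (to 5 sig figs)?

ZAR/BRL = 0.29460

1 ZAR ÷ 0.015436 = 64.7836 KRW
64.7836 KRW × 0.0045475 = 0.294604 BRL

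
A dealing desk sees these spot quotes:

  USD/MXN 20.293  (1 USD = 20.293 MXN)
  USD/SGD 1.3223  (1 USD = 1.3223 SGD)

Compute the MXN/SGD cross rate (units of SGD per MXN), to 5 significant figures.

1 MXN ÷ 20.293 = 0.0492781 USD
0.0492781 USD × 1.3223 = 0.0651604 SGD

MXN/SGD = 0.065160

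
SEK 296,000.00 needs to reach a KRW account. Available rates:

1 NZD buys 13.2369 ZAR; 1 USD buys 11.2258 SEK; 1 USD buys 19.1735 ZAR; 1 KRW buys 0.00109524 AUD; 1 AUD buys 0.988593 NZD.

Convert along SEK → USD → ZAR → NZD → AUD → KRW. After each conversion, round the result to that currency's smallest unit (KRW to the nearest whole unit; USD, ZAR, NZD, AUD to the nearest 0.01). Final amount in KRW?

KRW 35,274,643

SEK 296,000.00 ÷ 11.2258 = USD 26,367.83
USD 26,367.83 × 19.1735 = ZAR 505,563.59
ZAR 505,563.59 ÷ 13.2369 = NZD 38,193.50
NZD 38,193.50 ÷ 0.988593 = AUD 38,634.20
AUD 38,634.20 ÷ 0.00109524 = KRW 35,274,643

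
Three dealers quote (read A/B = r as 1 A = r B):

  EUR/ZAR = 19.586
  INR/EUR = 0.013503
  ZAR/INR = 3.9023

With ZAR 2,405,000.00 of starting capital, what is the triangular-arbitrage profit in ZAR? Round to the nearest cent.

Profitable loop is ZAR → INR → EUR → ZAR:
ZAR 2,405,000.00 × 3.9023 = INR 9,385,031.50
INR 9,385,031.50 × 0.013503 = EUR 126,726.08
EUR 126,726.08 × 19.586 = ZAR 2,482,057.01
Profit = ZAR 2,482,057.01 − ZAR 2,405,000.00

Profit: ZAR 77,057.01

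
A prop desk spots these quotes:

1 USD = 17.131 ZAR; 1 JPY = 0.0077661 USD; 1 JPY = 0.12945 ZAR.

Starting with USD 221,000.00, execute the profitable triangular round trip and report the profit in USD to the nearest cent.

Profit: USD 6,130.74

Profitable loop is USD → ZAR → JPY → USD:
USD 221,000.00 × 17.131 = ZAR 3,785,951.00
ZAR 3,785,951.00 ÷ 0.12945 = JPY 29,246,435
JPY 29,246,435 × 0.0077661 = USD 227,130.74
Profit = USD 227,130.74 − USD 221,000.00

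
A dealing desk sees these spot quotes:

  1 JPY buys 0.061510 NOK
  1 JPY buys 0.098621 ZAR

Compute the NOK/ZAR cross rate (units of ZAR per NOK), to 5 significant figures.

NOK/ZAR = 1.6033

1 NOK ÷ 0.061510 = 16.2575 JPY
16.2575 JPY × 0.098621 = 1.60333 ZAR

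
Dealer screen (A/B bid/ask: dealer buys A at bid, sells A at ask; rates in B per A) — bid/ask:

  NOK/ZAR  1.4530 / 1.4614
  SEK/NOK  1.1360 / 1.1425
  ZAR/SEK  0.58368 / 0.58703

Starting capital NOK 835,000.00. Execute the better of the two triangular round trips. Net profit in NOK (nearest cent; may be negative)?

Net profit: NOK 16,924.03

Best loop NOK → SEK → ZAR → NOK:
NOK 835,000.00 ÷ 1.1425 (buy SEK at ask) = SEK 730,853.39
SEK 730,853.39 ÷ 0.58703 (buy ZAR at ask) = ZAR 1,245,001.77
ZAR 1,245,001.77 ÷ 1.4614 (buy NOK at ask) = NOK 851,924.03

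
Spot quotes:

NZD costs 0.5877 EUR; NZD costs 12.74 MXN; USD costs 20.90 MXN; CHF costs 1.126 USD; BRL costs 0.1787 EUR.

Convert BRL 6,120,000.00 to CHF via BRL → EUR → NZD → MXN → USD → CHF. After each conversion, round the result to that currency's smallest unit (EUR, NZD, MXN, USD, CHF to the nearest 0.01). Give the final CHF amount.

BRL 6,120,000.00 × 0.1787 = EUR 1,093,644.00
EUR 1,093,644.00 ÷ 0.5877 = NZD 1,860,888.21
NZD 1,860,888.21 × 12.74 = MXN 23,707,715.80
MXN 23,707,715.80 ÷ 20.90 = USD 1,134,340.47
USD 1,134,340.47 ÷ 1.126 = CHF 1,007,407.17

CHF 1,007,407.17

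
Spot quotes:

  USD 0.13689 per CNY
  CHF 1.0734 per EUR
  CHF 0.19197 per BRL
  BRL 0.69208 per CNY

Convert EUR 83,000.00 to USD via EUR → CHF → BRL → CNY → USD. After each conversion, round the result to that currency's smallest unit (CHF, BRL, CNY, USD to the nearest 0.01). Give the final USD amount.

EUR 83,000.00 × 1.0734 = CHF 89,092.20
CHF 89,092.20 ÷ 0.19197 = BRL 464,094.39
BRL 464,094.39 ÷ 0.69208 = CNY 670,579.11
CNY 670,579.11 × 0.13689 = USD 91,795.57

USD 91,795.57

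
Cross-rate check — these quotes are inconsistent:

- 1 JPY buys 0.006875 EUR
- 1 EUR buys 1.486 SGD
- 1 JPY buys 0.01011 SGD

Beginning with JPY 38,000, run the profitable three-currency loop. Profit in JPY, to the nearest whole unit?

Profitable loop is JPY → EUR → SGD → JPY:
JPY 38,000 × 0.006875 = EUR 261.25
EUR 261.25 × 1.486 = SGD 388.22
SGD 388.22 ÷ 0.01011 = JPY 38,399
Profit = JPY 38,399 − JPY 38,000

Profit: JPY 399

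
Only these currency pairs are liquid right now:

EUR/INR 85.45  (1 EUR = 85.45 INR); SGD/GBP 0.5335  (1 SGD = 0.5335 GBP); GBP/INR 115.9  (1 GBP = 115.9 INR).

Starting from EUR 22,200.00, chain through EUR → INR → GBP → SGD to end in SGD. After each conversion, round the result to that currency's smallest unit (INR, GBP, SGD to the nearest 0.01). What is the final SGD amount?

EUR 22,200.00 × 85.45 = INR 1,896,990.00
INR 1,896,990.00 ÷ 115.9 = GBP 16,367.47
GBP 16,367.47 ÷ 0.5335 = SGD 30,679.42

SGD 30,679.42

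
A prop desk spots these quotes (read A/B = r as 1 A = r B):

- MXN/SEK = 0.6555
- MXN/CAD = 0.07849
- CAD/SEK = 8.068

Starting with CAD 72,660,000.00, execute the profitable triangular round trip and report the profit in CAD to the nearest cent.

Profit: CAD 2,552,127.04

Profitable loop is CAD → MXN → SEK → CAD:
CAD 72,660,000.00 ÷ 0.07849 = MXN 925,723,022.04
MXN 925,723,022.04 × 0.6555 = SEK 606,811,440.95
SEK 606,811,440.95 ÷ 8.068 = CAD 75,212,127.04
Profit = CAD 75,212,127.04 − CAD 72,660,000.00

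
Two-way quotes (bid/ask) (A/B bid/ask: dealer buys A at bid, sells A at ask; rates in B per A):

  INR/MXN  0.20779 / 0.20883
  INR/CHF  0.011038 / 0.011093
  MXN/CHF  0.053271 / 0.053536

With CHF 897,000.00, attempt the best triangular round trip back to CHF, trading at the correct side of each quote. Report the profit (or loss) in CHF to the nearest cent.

Net result: CHF -1,926.04 (no profitable arbitrage after spreads)

Best loop CHF → INR → MXN → CHF:
CHF 897,000.00 ÷ 0.011093 (buy INR at ask) = INR 80,861,804.74
INR 80,861,804.74 × 0.20779 (sell INR at bid) = MXN 16,802,274.41
MXN 16,802,274.41 × 0.053271 (sell MXN at bid) = CHF 895,073.96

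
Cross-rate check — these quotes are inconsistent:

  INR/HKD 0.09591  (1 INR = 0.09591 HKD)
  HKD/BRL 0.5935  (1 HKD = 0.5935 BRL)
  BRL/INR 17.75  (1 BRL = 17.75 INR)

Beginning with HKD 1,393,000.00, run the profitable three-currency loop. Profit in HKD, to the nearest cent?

Profit: HKD 14,453.61

Profitable loop is HKD → BRL → INR → HKD:
HKD 1,393,000.00 × 0.5935 = BRL 826,745.50
BRL 826,745.50 × 17.75 = INR 14,674,732.62
INR 14,674,732.62 × 0.09591 = HKD 1,407,453.61
Profit = HKD 1,407,453.61 − HKD 1,393,000.00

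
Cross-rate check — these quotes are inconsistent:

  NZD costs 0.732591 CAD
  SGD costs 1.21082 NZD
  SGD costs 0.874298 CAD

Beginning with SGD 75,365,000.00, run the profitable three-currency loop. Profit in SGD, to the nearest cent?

Profitable loop is SGD → NZD → CAD → SGD:
SGD 75,365,000.00 × 1.21082 = NZD 91,253,449.30
NZD 91,253,449.30 × 0.732591 = CAD 66,851,455.68
CAD 66,851,455.68 ÷ 0.874298 = SGD 76,463,008.81
Profit = SGD 76,463,008.81 − SGD 75,365,000.00

Profit: SGD 1,098,008.81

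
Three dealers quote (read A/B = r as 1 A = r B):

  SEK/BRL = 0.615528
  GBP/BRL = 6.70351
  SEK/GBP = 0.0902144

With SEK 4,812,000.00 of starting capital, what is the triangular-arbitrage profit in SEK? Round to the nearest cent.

Profitable loop is SEK → BRL → GBP → SEK:
SEK 4,812,000.00 × 0.615528 = BRL 2,961,920.74
BRL 2,961,920.74 ÷ 6.70351 = GBP 441,846.25
GBP 441,846.25 ÷ 0.0902144 = SEK 4,897,735.25
Profit = SEK 4,897,735.25 − SEK 4,812,000.00

Profit: SEK 85,735.25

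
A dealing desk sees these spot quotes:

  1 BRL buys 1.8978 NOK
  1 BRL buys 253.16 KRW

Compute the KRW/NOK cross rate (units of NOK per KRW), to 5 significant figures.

1 KRW ÷ 253.16 = 0.00395007 BRL
0.00395007 BRL × 1.8978 = 0.00749644 NOK

KRW/NOK = 0.0074964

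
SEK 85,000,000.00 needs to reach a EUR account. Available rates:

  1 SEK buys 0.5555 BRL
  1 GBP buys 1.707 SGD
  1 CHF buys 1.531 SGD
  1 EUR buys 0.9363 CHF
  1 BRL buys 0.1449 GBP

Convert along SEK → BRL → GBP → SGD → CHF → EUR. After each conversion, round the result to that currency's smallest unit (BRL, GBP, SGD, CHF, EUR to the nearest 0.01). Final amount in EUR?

SEK 85,000,000.00 × 0.5555 = BRL 47,217,500.00
BRL 47,217,500.00 × 0.1449 = GBP 6,841,815.75
GBP 6,841,815.75 × 1.707 = SGD 11,678,979.49
SGD 11,678,979.49 ÷ 1.531 = CHF 7,628,334.09
CHF 7,628,334.09 ÷ 0.9363 = EUR 8,147,318.26

EUR 8,147,318.26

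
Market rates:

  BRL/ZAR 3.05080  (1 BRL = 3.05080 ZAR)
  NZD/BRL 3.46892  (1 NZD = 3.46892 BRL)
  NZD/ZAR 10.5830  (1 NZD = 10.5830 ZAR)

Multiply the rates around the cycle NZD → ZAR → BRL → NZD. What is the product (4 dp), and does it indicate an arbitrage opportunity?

Around NZD → ZAR → BRL → NZD: 1 × 10.5830 ÷ 3.05080 ÷ 3.46892 = 1.000002
Product ≈ 1 (deviation 0.000%, within rounding noise).

1.0000 (no arbitrage)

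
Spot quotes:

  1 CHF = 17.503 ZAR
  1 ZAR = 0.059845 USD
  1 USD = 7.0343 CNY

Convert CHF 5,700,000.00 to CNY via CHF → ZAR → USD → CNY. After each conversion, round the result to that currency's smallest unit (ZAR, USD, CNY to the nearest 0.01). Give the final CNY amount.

CHF 5,700,000.00 × 17.503 = ZAR 99,767,100.00
ZAR 99,767,100.00 × 0.059845 = USD 5,970,562.10
USD 5,970,562.10 × 7.0343 = CNY 41,998,724.98

CNY 41,998,724.98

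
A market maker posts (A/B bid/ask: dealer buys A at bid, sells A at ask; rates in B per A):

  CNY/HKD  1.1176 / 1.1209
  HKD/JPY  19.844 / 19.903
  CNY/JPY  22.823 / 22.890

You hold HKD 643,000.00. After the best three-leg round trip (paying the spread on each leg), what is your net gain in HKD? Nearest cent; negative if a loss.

Net profit: HKD 14,806.70

Best loop HKD → CNY → JPY → HKD:
HKD 643,000.00 ÷ 1.1209 (buy CNY at ask) = CNY 573,646.18
CNY 573,646.18 × 22.823 (sell CNY at bid) = JPY 13,092,327
JPY 13,092,327 ÷ 19.903 (buy HKD at ask) = HKD 657,806.70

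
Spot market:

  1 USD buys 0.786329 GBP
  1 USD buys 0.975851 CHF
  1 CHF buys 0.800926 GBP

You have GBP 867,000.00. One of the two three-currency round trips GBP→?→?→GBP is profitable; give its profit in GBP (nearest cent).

Profitable loop is GBP → CHF → USD → GBP:
GBP 867,000.00 ÷ 0.800926 = CHF 1,082,497.01
CHF 1,082,497.01 ÷ 0.975851 = USD 1,109,285.14
USD 1,109,285.14 × 0.786329 = GBP 872,263.07
Profit = GBP 872,263.07 − GBP 867,000.00

Profit: GBP 5,263.07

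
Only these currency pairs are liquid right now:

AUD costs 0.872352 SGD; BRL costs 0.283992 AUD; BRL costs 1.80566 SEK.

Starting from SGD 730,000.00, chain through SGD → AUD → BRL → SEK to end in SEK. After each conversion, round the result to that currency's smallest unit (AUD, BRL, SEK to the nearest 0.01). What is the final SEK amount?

SGD 730,000.00 ÷ 0.872352 = AUD 836,818.17
AUD 836,818.17 ÷ 0.283992 = BRL 2,946,625.86
BRL 2,946,625.86 × 1.80566 = SEK 5,320,604.45

SEK 5,320,604.45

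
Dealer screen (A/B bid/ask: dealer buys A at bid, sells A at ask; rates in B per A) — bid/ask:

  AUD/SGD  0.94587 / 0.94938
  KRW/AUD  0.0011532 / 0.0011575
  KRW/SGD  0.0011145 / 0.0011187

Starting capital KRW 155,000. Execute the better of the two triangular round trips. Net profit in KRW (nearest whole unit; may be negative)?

Best loop KRW → SGD → AUD → KRW:
KRW 155,000 × 0.0011145 (sell KRW at bid) = SGD 172.75
SGD 172.75 ÷ 0.94938 (buy AUD at ask) = AUD 181.96
AUD 181.96 ÷ 0.0011575 (buy KRW at ask) = KRW 157,199

Net profit: KRW 2,199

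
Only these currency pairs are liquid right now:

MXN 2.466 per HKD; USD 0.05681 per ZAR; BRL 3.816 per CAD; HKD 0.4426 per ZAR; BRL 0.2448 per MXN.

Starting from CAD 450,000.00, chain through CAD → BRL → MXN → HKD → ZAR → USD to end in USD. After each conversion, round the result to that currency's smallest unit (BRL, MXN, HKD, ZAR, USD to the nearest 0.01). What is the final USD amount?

USD 365,115.08

CAD 450,000.00 × 3.816 = BRL 1,717,200.00
BRL 1,717,200.00 ÷ 0.2448 = MXN 7,014,705.88
MXN 7,014,705.88 ÷ 2.466 = HKD 2,844,568.48
HKD 2,844,568.48 ÷ 0.4426 = ZAR 6,426,950.93
ZAR 6,426,950.93 × 0.05681 = USD 365,115.08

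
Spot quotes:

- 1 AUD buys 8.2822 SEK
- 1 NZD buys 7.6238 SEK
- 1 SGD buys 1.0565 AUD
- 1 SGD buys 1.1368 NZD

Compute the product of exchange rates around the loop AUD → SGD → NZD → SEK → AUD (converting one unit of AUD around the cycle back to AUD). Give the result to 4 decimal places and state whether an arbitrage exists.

0.9905 (arbitrage exists)

Around AUD → SGD → NZD → SEK → AUD: 1 ÷ 1.0565 × 1.1368 × 7.6238 ÷ 8.2822 = 0.990468
Product < 1; profitable direction is AUD → SEK → NZD → SGD → AUD.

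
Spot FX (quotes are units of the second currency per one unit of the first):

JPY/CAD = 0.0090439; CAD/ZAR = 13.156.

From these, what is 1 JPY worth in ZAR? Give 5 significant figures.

JPY/ZAR = 0.11898

1 JPY × 0.0090439 = 0.0090439 CAD
0.0090439 CAD × 13.156 = 0.118982 ZAR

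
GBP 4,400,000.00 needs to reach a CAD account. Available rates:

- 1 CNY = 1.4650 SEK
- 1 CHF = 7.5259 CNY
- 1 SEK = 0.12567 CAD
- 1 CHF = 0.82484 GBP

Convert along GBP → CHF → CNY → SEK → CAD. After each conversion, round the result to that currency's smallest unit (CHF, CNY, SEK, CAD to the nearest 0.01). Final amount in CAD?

CAD 7,391,126.69

GBP 4,400,000.00 ÷ 0.82484 = CHF 5,334,367.88
CHF 5,334,367.88 × 7.5259 = CNY 40,145,919.23
CNY 40,145,919.23 × 1.4650 = SEK 58,813,771.67
SEK 58,813,771.67 × 0.12567 = CAD 7,391,126.69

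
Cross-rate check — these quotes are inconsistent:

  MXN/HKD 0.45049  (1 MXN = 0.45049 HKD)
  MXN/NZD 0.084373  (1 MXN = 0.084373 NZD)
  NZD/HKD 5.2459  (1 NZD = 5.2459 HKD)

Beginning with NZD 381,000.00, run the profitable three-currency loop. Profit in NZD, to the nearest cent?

Profit: NZD 6,781.09

Profitable loop is NZD → MXN → HKD → NZD:
NZD 381,000.00 ÷ 0.084373 = MXN 4,515,662.59
MXN 4,515,662.59 × 0.45049 = HKD 2,034,260.84
HKD 2,034,260.84 ÷ 5.2459 = NZD 387,781.09
Profit = NZD 387,781.09 − NZD 381,000.00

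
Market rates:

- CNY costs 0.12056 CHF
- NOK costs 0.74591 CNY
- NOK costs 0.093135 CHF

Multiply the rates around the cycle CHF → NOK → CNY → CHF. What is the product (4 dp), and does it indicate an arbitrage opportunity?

0.9656 (arbitrage exists)

Around CHF → NOK → CNY → CHF: 1 ÷ 0.093135 × 0.74591 × 0.12056 = 0.965554
Product < 1; profitable direction is CHF → CNY → NOK → CHF.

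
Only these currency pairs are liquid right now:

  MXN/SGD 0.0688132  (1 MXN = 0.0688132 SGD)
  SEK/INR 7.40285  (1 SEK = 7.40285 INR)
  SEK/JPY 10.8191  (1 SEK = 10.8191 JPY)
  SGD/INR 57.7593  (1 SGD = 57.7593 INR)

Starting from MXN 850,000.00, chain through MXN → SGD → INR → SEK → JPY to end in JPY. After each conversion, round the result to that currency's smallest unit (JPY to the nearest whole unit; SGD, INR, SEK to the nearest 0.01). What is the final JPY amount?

JPY 4,937,474

MXN 850,000.00 × 0.0688132 = SGD 58,491.22
SGD 58,491.22 × 57.7593 = INR 3,378,411.92
INR 3,378,411.92 ÷ 7.40285 = SEK 456,366.39
SEK 456,366.39 × 10.8191 = JPY 4,937,474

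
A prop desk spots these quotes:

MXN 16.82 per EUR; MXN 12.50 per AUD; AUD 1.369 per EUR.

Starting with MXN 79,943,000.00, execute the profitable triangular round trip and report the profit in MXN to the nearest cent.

Profitable loop is MXN → EUR → AUD → MXN:
MXN 79,943,000.00 ÷ 16.82 = EUR 4,752,853.75
EUR 4,752,853.75 × 1.369 = AUD 6,506,656.78
AUD 6,506,656.78 × 12.50 = MXN 81,333,209.72
Profit = MXN 81,333,209.72 − MXN 79,943,000.00

Profit: MXN 1,390,209.72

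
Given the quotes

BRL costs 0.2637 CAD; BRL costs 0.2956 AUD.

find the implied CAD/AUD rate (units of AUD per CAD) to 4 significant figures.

CAD/AUD = 1.121

1 CAD ÷ 0.2637 = 3.79219 BRL
3.79219 BRL × 0.2956 = 1.12097 AUD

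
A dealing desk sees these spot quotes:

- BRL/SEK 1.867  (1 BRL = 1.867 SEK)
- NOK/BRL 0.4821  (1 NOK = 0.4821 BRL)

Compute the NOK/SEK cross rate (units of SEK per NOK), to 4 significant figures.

1 NOK × 0.4821 = 0.4821 BRL
0.4821 BRL × 1.867 = 0.900081 SEK

NOK/SEK = 0.9001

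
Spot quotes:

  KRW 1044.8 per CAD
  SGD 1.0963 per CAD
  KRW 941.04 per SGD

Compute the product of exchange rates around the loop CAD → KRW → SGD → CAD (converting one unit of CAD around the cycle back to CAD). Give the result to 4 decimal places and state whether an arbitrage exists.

Around CAD → KRW → SGD → CAD: 1 × 1044.8 ÷ 941.04 ÷ 1.0963 = 1.012735
Product > 1; profitable direction is CAD → KRW → SGD → CAD.

1.0127 (arbitrage exists)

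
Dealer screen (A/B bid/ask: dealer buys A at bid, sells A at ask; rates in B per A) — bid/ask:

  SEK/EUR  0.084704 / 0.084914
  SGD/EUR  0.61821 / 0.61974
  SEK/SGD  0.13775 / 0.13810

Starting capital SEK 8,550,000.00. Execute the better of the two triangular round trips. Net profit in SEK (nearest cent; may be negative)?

Best loop SEK → SGD → EUR → SEK:
SEK 8,550,000.00 × 0.13775 (sell SEK at bid) = SGD 1,177,762.50
SGD 1,177,762.50 × 0.61821 (sell SGD at bid) = EUR 728,104.56
EUR 728,104.56 ÷ 0.084914 (buy SEK at ask) = SEK 8,574,611.43

Net profit: SEK 24,611.43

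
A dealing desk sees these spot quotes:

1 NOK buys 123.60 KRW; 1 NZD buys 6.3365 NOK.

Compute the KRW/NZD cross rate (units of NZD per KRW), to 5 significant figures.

KRW/NZD = 0.0012768

1 KRW ÷ 123.60 = 0.00809061 NOK
0.00809061 NOK ÷ 6.3365 = 0.00127683 NZD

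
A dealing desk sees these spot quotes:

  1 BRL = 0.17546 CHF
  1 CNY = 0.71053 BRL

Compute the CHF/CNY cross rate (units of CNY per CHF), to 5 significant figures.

1 CHF ÷ 0.17546 = 5.6993 BRL
5.6993 BRL ÷ 0.71053 = 8.0212 CNY

CHF/CNY = 8.0212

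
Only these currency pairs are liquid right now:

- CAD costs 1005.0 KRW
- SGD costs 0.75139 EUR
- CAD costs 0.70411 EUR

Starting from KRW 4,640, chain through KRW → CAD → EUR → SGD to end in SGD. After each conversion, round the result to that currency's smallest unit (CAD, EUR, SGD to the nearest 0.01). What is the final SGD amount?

KRW 4,640 ÷ 1005.0 = CAD 4.62
CAD 4.62 × 0.70411 = EUR 3.25
EUR 3.25 ÷ 0.75139 = SGD 4.33

SGD 4.33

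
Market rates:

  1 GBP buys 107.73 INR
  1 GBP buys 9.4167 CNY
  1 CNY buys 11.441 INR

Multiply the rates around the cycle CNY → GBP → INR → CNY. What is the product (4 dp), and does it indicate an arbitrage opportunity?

0.9999 (no arbitrage)

Around CNY → GBP → INR → CNY: 1 ÷ 9.4167 × 107.73 ÷ 11.441 = 0.999940
Product ≈ 1 (deviation 0.006%, within rounding noise).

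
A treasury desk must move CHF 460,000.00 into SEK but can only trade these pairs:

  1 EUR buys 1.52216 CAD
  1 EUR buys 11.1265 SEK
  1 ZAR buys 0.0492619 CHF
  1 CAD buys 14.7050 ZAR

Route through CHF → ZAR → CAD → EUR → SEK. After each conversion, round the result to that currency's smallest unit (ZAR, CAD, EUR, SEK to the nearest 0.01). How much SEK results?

SEK 4,641,730.35

CHF 460,000.00 ÷ 0.0492619 = ZAR 9,337,845.27
ZAR 9,337,845.27 ÷ 14.7050 = CAD 635,011.58
CAD 635,011.58 ÷ 1.52216 = EUR 417,177.94
EUR 417,177.94 × 11.1265 = SEK 4,641,730.35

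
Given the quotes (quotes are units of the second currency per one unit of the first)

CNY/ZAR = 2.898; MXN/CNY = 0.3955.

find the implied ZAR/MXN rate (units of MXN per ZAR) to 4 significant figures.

1 ZAR ÷ 2.898 = 0.345066 CNY
0.345066 CNY ÷ 0.3955 = 0.872479 MXN

ZAR/MXN = 0.8725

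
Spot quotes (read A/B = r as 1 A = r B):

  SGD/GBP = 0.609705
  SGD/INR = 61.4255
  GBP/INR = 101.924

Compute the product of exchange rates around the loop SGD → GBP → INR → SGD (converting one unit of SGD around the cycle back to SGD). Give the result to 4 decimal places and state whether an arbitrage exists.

1.0117 (arbitrage exists)

Around SGD → GBP → INR → SGD: 1 × 0.609705 × 101.924 ÷ 61.4255 = 1.011690
Product > 1; profitable direction is SGD → GBP → INR → SGD.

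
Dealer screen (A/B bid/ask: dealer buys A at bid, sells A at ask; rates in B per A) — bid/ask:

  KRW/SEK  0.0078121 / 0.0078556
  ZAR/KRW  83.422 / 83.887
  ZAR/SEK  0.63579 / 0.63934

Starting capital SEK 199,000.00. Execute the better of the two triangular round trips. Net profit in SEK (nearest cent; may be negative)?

Best loop SEK → ZAR → KRW → SEK:
SEK 199,000.00 ÷ 0.63934 (buy ZAR at ask) = ZAR 311,258.49
ZAR 311,258.49 × 83.422 (sell ZAR at bid) = KRW 25,965,805
KRW 25,965,805 × 0.0078121 (sell KRW at bid) = SEK 202,847.47

Net profit: SEK 3,847.47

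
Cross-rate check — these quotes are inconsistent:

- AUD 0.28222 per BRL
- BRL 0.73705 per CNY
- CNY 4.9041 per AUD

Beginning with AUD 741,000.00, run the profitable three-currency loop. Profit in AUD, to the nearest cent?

Profit: AUD 14,896.38

Profitable loop is AUD → CNY → BRL → AUD:
AUD 741,000.00 × 4.9041 = CNY 3,633,938.10
CNY 3,633,938.10 × 0.73705 = BRL 2,678,394.08
BRL 2,678,394.08 × 0.28222 = AUD 755,896.38
Profit = AUD 755,896.38 − AUD 741,000.00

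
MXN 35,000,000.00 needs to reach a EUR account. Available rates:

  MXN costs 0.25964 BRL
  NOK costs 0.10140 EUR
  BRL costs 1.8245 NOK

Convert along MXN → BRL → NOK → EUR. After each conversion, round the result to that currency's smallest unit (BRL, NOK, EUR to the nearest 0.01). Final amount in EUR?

EUR 1,681,208.08

MXN 35,000,000.00 × 0.25964 = BRL 9,087,400.00
BRL 9,087,400.00 × 1.8245 = NOK 16,579,961.30
NOK 16,579,961.30 × 0.10140 = EUR 1,681,208.08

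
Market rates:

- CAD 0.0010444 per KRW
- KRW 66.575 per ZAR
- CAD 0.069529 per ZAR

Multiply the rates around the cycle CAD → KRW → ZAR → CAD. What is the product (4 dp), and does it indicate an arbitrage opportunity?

Around CAD → KRW → ZAR → CAD: 1 ÷ 0.0010444 ÷ 66.575 × 0.069529 = 0.999972
Product ≈ 1 (deviation 0.003%, within rounding noise).

1.0000 (no arbitrage)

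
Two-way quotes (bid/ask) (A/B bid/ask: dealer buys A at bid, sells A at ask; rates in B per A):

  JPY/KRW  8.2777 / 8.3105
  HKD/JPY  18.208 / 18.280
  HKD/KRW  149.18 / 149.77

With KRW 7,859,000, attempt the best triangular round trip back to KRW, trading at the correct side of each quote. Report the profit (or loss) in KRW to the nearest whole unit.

Best loop KRW → HKD → JPY → KRW:
KRW 7,859,000 ÷ 149.77 (buy HKD at ask) = HKD 52,473.79
HKD 52,473.79 × 18.208 (sell HKD at bid) = JPY 955,443
JPY 955,443 × 8.2777 (sell JPY at bid) = KRW 7,908,869

Net profit: KRW 49,869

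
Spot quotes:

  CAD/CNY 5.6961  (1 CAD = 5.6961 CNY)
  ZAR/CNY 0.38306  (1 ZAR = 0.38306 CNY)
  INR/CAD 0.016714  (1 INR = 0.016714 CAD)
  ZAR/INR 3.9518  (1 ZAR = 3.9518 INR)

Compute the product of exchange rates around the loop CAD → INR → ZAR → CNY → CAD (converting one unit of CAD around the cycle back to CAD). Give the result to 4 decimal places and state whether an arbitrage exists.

1.0182 (arbitrage exists)

Around CAD → INR → ZAR → CNY → CAD: 1 ÷ 0.016714 ÷ 3.9518 × 0.38306 ÷ 5.6961 = 1.018155
Product > 1; profitable direction is CAD → INR → ZAR → CNY → CAD.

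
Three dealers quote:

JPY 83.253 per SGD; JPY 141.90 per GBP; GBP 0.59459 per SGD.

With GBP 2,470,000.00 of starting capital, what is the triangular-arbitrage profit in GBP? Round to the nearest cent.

Profitable loop is GBP → JPY → SGD → GBP:
GBP 2,470,000.00 × 141.90 = JPY 350,493,000
JPY 350,493,000 ÷ 83.253 = SGD 4,209,974.42
SGD 4,209,974.42 × 0.59459 = GBP 2,503,208.69
Profit = GBP 2,503,208.69 − GBP 2,470,000.00

Profit: GBP 33,208.69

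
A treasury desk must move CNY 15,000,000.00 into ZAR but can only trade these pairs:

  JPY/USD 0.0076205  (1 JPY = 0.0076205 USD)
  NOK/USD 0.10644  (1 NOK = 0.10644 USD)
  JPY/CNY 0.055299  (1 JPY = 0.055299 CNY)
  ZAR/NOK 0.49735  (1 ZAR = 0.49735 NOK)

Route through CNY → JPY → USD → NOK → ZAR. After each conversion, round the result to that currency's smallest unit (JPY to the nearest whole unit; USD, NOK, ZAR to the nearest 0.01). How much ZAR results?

CNY 15,000,000.00 ÷ 0.055299 = JPY 271,252,645
JPY 271,252,645 × 0.0076205 = USD 2,067,080.78
USD 2,067,080.78 ÷ 0.10644 = NOK 19,420,150.13
NOK 19,420,150.13 ÷ 0.49735 = ZAR 39,047,250.69

ZAR 39,047,250.69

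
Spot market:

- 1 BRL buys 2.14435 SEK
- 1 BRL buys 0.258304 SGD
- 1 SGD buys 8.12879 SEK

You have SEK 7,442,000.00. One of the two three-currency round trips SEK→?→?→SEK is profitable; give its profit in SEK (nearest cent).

Profit: SEK 158,257.42

Profitable loop is SEK → SGD → BRL → SEK:
SEK 7,442,000.00 ÷ 8.12879 = SGD 915,511.41
SGD 915,511.41 ÷ 0.258304 = BRL 3,544,317.59
BRL 3,544,317.59 × 2.14435 = SEK 7,600,257.42
Profit = SEK 7,600,257.42 − SEK 7,442,000.00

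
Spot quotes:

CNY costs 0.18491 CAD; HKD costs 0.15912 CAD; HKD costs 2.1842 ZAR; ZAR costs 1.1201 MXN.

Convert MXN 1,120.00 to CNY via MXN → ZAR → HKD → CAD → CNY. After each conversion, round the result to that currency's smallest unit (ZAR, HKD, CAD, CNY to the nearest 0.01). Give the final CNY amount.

CNY 393.92

MXN 1,120.00 ÷ 1.1201 = ZAR 999.91
ZAR 999.91 ÷ 2.1842 = HKD 457.79
HKD 457.79 × 0.15912 = CAD 72.84
CAD 72.84 ÷ 0.18491 = CNY 393.92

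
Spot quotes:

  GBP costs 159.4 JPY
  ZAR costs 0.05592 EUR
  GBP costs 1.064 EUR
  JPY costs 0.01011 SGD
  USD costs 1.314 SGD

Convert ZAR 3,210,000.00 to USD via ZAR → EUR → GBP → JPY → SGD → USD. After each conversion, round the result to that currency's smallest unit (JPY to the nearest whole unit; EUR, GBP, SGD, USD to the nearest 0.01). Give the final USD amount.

USD 206,906.77

ZAR 3,210,000.00 × 0.05592 = EUR 179,503.20
EUR 179,503.20 ÷ 1.064 = GBP 168,706.02
GBP 168,706.02 × 159.4 = JPY 26,891,740
JPY 26,891,740 × 0.01011 = SGD 271,875.49
SGD 271,875.49 ÷ 1.314 = USD 206,906.77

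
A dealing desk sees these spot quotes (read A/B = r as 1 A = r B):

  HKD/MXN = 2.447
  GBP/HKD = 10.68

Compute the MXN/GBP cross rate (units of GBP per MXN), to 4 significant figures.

MXN/GBP = 0.03826

1 MXN ÷ 2.447 = 0.408664 HKD
0.408664 HKD ÷ 10.68 = 0.0382644 GBP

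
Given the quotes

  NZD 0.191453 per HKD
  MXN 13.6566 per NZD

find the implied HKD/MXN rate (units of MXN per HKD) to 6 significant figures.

HKD/MXN = 2.61460

1 HKD × 0.191453 = 0.191453 NZD
0.191453 NZD × 13.6566 = 2.6146 MXN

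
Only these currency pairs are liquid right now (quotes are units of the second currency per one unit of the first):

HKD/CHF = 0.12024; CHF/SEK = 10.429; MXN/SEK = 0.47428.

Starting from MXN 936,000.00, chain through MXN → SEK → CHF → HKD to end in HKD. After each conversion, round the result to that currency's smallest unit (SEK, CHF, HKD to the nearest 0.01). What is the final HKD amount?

HKD 354,012.81

MXN 936,000.00 × 0.47428 = SEK 443,926.08
SEK 443,926.08 ÷ 10.429 = CHF 42,566.50
CHF 42,566.50 ÷ 0.12024 = HKD 354,012.81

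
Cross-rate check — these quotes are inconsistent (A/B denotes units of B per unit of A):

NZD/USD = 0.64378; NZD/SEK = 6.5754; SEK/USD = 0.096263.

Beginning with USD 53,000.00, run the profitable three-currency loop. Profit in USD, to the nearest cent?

Profitable loop is USD → SEK → NZD → USD:
USD 53,000.00 ÷ 0.096263 = SEK 550,574.99
SEK 550,574.99 ÷ 6.5754 = NZD 83,732.55
NZD 83,732.55 × 0.64378 = USD 53,905.34
Profit = USD 53,905.34 − USD 53,000.00

Profit: USD 905.34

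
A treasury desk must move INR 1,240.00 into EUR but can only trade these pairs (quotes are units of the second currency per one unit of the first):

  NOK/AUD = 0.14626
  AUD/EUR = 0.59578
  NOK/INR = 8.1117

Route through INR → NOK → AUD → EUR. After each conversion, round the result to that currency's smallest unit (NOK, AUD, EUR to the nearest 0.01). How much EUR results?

INR 1,240.00 ÷ 8.1117 = NOK 152.87
NOK 152.87 × 0.14626 = AUD 22.36
AUD 22.36 × 0.59578 = EUR 13.32

EUR 13.32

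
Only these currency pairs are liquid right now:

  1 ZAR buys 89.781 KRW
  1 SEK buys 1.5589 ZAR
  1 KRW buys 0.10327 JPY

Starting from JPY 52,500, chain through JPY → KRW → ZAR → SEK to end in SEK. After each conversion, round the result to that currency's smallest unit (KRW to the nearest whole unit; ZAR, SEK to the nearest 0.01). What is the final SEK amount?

SEK 3,632.30

JPY 52,500 ÷ 0.10327 = KRW 508,376
KRW 508,376 ÷ 89.781 = ZAR 5,662.40
ZAR 5,662.40 ÷ 1.5589 = SEK 3,632.30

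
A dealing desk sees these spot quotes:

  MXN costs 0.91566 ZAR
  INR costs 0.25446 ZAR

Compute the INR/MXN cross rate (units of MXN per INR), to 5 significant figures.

1 INR × 0.25446 = 0.25446 ZAR
0.25446 ZAR ÷ 0.91566 = 0.277898 MXN

INR/MXN = 0.27790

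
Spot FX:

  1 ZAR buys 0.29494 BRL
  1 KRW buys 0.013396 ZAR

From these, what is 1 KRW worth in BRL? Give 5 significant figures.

KRW/BRL = 0.0039510

1 KRW × 0.013396 = 0.013396 ZAR
0.013396 ZAR × 0.29494 = 0.00395102 BRL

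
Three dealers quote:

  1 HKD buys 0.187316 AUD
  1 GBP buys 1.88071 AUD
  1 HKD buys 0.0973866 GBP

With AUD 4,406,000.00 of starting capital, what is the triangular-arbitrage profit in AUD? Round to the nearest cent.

Profit: AUD 100,074.11

Profitable loop is AUD → GBP → HKD → AUD:
AUD 4,406,000.00 ÷ 1.88071 = GBP 2,342,732.27
GBP 2,342,732.27 ÷ 0.0973866 = HKD 24,056,002.22
HKD 24,056,002.22 × 0.187316 = AUD 4,506,074.11
Profit = AUD 4,506,074.11 − AUD 4,406,000.00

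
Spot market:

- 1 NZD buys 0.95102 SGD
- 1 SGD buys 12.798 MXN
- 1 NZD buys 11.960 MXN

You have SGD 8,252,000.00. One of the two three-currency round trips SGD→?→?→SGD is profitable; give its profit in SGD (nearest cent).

Profitable loop is SGD → MXN → NZD → SGD:
SGD 8,252,000.00 × 12.798 = MXN 105,609,096.00
MXN 105,609,096.00 ÷ 11.960 = NZD 8,830,191.97
NZD 8,830,191.97 × 0.95102 = SGD 8,397,689.17
Profit = SGD 8,397,689.17 − SGD 8,252,000.00

Profit: SGD 145,689.17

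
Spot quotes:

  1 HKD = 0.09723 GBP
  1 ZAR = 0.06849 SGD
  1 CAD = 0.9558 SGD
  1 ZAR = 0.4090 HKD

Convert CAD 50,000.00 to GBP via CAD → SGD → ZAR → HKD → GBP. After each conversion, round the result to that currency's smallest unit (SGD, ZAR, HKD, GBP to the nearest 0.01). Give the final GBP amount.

CAD 50,000.00 × 0.9558 = SGD 47,790.00
SGD 47,790.00 ÷ 0.06849 = ZAR 697,766.10
ZAR 697,766.10 × 0.4090 = HKD 285,386.33
HKD 285,386.33 × 0.09723 = GBP 27,748.11

GBP 27,748.11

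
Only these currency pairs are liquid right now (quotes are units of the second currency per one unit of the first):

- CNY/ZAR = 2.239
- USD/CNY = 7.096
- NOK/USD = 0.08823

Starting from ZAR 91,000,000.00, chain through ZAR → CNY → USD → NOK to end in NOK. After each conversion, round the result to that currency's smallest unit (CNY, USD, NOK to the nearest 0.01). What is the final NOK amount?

NOK 64,916,846.20

ZAR 91,000,000.00 ÷ 2.239 = CNY 40,643,144.26
CNY 40,643,144.26 ÷ 7.096 = USD 5,727,613.34
USD 5,727,613.34 ÷ 0.08823 = NOK 64,916,846.20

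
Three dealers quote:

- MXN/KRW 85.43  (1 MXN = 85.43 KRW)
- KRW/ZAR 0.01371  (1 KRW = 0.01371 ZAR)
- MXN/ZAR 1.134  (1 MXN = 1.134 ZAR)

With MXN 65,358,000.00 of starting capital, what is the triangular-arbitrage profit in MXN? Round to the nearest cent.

Profitable loop is MXN → KRW → ZAR → MXN:
MXN 65,358,000.00 × 85.43 = KRW 5,583,533,940
KRW 5,583,533,940 × 0.01371 = ZAR 76,550,250.32
ZAR 76,550,250.32 ÷ 1.134 = MXN 67,504,629.91
Profit = MXN 67,504,629.91 − MXN 65,358,000.00

Profit: MXN 2,146,629.91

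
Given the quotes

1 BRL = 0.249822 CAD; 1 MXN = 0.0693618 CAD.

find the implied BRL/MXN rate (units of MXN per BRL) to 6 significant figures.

BRL/MXN = 3.60172

1 BRL × 0.249822 = 0.249822 CAD
0.249822 CAD ÷ 0.0693618 = 3.60172 MXN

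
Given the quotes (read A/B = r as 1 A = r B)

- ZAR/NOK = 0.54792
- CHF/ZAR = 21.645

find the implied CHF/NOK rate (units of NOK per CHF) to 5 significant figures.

CHF/NOK = 11.860

1 CHF × 21.645 = 21.645 ZAR
21.645 ZAR × 0.54792 = 11.8597 NOK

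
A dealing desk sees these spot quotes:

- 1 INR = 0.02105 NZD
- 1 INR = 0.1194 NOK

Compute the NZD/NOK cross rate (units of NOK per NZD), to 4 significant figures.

1 NZD ÷ 0.02105 = 47.5059 INR
47.5059 INR × 0.1194 = 5.67221 NOK

NZD/NOK = 5.672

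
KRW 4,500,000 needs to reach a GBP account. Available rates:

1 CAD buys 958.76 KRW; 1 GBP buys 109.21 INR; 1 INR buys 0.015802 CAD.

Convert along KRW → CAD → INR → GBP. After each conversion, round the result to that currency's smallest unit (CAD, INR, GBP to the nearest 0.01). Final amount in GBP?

KRW 4,500,000 ÷ 958.76 = CAD 4,693.56
CAD 4,693.56 ÷ 0.015802 = INR 297,023.16
INR 297,023.16 ÷ 109.21 = GBP 2,719.74

GBP 2,719.74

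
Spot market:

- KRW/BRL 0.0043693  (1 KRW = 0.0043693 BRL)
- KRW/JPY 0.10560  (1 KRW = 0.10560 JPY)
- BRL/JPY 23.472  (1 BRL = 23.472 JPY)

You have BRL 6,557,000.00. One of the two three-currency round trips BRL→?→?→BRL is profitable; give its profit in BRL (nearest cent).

Profitable loop is BRL → KRW → JPY → BRL:
BRL 6,557,000.00 ÷ 0.0043693 = KRW 1,500,698,052
KRW 1,500,698,052 × 0.10560 = JPY 158,473,714
JPY 158,473,714 ÷ 23.472 = BRL 6,751,606.78
Profit = BRL 6,751,606.78 − BRL 6,557,000.00

Profit: BRL 194,606.78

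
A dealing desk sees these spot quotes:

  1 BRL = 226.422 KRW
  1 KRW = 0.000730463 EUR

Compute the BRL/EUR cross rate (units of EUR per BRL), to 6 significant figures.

BRL/EUR = 0.165393

1 BRL × 226.422 = 226.422 KRW
226.422 KRW × 0.000730463 = 0.165393 EUR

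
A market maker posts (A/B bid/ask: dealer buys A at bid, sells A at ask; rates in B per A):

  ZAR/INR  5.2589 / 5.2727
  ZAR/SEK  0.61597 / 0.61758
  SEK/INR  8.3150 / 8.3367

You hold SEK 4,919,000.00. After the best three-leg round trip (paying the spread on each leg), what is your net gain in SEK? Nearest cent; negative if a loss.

Net profit: SEK 105,401.52

Best loop SEK → ZAR → INR → SEK:
SEK 4,919,000.00 ÷ 0.61758 (buy ZAR at ask) = ZAR 7,964,960.01
ZAR 7,964,960.01 × 5.2589 (sell ZAR at bid) = INR 41,886,928.17
INR 41,886,928.17 ÷ 8.3367 (buy SEK at ask) = SEK 5,024,401.52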